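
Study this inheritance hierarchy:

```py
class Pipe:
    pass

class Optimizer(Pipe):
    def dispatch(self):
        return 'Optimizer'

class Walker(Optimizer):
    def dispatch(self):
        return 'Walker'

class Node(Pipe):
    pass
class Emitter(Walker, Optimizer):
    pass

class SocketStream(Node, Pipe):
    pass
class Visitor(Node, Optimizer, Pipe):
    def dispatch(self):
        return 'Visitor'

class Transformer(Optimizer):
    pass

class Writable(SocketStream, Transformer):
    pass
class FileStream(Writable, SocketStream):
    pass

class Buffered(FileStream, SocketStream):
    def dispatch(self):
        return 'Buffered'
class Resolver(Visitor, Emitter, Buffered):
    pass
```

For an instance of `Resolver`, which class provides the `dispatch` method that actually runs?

Visitor

L[Resolver] = Resolver + merge(L[Visitor], L[Emitter], L[Buffered], [Visitor Emitter Buffered])
  take Visitor:  [Visitor Node Optimizer Pipe object] + [Emitter Walker Optimizer Pipe object] + [Buffered FileStream Writable SocketStream Node Transformer Optimizer Pipe object] + [Visitor Emitter Buffered]
  take Emitter:  [Node Optimizer Pipe object] + [Emitter Walker Optimizer Pipe object] + [Buffered FileStream Writable SocketStream Node Transformer Optimizer Pipe object] + [Emitter Buffered]
  take Walker:  [Node Optimizer Pipe object] + [Walker Optimizer Pipe object] + [Buffered FileStream Writable SocketStream Node Transformer Optimizer Pipe object] + [Buffered]
  take Buffered:  [Node Optimizer Pipe object] + [Optimizer Pipe object] + [Buffered FileStream Writable SocketStream Node Transformer Optimizer Pipe object] + [Buffered]
  take FileStream:  [Node Optimizer Pipe object] + [Optimizer Pipe object] + [FileStream Writable SocketStream Node Transformer Optimizer Pipe object]
  take Writable:  [Node Optimizer Pipe object] + [Optimizer Pipe object] + [Writable SocketStream Node Transformer Optimizer Pipe object]
  take SocketStream:  [Node Optimizer Pipe object] + [Optimizer Pipe object] + [SocketStream Node Transformer Optimizer Pipe object]
  take Node:  [Node Optimizer Pipe object] + [Optimizer Pipe object] + [Node Transformer Optimizer Pipe object]
  take Transformer:  [Optimizer Pipe object] + [Optimizer Pipe object] + [Transformer Optimizer Pipe object]
  take Optimizer:  [Optimizer Pipe object] + [Optimizer Pipe object] + [Optimizer Pipe object]
  take Pipe:  [Pipe object] + [Pipe object] + [Pipe object]
  take object:  [object] + [object] + [object]
MRO: Resolver Visitor Emitter Walker Buffered FileStream Writable SocketStream Node Transformer Optimizer Pipe object
dispatch is defined in: Buffered, Optimizer, Visitor, Walker. First along the MRO is Visitor.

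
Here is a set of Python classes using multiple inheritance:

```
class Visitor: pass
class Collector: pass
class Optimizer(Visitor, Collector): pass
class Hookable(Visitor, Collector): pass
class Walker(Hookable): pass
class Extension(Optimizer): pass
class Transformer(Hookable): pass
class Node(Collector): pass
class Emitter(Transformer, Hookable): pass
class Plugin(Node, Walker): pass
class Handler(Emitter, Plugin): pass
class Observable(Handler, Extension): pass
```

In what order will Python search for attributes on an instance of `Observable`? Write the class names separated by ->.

L[Observable] = Observable + merge(L[Handler], L[Extension], [Handler Extension])
  take Handler:  [Handler Emitter Transformer Plugin Node Walker Hookable Visitor Collector object] + [Extension Optimizer Visitor Collector object] + [Handler Extension]
  take Emitter:  [Emitter Transformer Plugin Node Walker Hookable Visitor Collector object] + [Extension Optimizer Visitor Collector object] + [Extension]
  take Transformer:  [Transformer Plugin Node Walker Hookable Visitor Collector object] + [Extension Optimizer Visitor Collector object] + [Extension]
  take Plugin:  [Plugin Node Walker Hookable Visitor Collector object] + [Extension Optimizer Visitor Collector object] + [Extension]
  take Node:  [Node Walker Hookable Visitor Collector object] + [Extension Optimizer Visitor Collector object] + [Extension]
  take Walker:  [Walker Hookable Visitor Collector object] + [Extension Optimizer Visitor Collector object] + [Extension]
  take Hookable:  [Hookable Visitor Collector object] + [Extension Optimizer Visitor Collector object] + [Extension]
  take Extension:  [Visitor Collector object] + [Extension Optimizer Visitor Collector object] + [Extension]
  take Optimizer:  [Visitor Collector object] + [Optimizer Visitor Collector object]
  take Visitor:  [Visitor Collector object] + [Visitor Collector object]
  take Collector:  [Collector object] + [Collector object]
  take object:  [object] + [object]

Observable -> Handler -> Emitter -> Transformer -> Plugin -> Node -> Walker -> Hookable -> Extension -> Optimizer -> Visitor -> Collector -> object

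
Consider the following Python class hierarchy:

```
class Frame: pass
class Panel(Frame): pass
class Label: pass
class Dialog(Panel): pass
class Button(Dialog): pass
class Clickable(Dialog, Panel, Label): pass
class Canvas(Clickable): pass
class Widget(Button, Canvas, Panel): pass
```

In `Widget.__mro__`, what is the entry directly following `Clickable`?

Dialog

L[Widget] = Widget + merge(L[Button], L[Canvas], L[Panel], [Button Canvas Panel])
  take Button:  [Button Dialog Panel Frame object] + [Canvas Clickable Dialog Panel Frame Label object] + [Panel Frame object] + [Button Canvas Panel]
  take Canvas:  [Dialog Panel Frame object] + [Canvas Clickable Dialog Panel Frame Label object] + [Panel Frame object] + [Canvas Panel]
  take Clickable:  [Dialog Panel Frame object] + [Clickable Dialog Panel Frame Label object] + [Panel Frame object] + [Panel]
  take Dialog:  [Dialog Panel Frame object] + [Dialog Panel Frame Label object] + [Panel Frame object] + [Panel]
  take Panel:  [Panel Frame object] + [Panel Frame Label object] + [Panel Frame object] + [Panel]
  take Frame:  [Frame object] + [Frame Label object] + [Frame object]
  take Label:  [object] + [Label object] + [object]
  take object:  [object] + [object] + [object]
MRO: Widget Button Canvas Clickable Dialog Panel Frame Label object
Clickable is at position 3; next is Dialog.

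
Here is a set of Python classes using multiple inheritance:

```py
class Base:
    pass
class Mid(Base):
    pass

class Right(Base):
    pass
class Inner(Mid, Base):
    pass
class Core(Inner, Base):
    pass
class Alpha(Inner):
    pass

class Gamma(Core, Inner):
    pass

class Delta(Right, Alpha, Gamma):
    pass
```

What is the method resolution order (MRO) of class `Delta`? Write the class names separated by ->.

Delta -> Right -> Alpha -> Gamma -> Core -> Inner -> Mid -> Base -> object

L[Delta] = Delta + merge(L[Right], L[Alpha], L[Gamma], [Right Alpha Gamma])
  take Right:  [Right Base object] + [Alpha Inner Mid Base object] + [Gamma Core Inner Mid Base object] + [Right Alpha Gamma]
  take Alpha:  [Base object] + [Alpha Inner Mid Base object] + [Gamma Core Inner Mid Base object] + [Alpha Gamma]
  take Gamma:  [Base object] + [Inner Mid Base object] + [Gamma Core Inner Mid Base object] + [Gamma]
  take Core:  [Base object] + [Inner Mid Base object] + [Core Inner Mid Base object]
  take Inner:  [Base object] + [Inner Mid Base object] + [Inner Mid Base object]
  take Mid:  [Base object] + [Mid Base object] + [Mid Base object]
  take Base:  [Base object] + [Base object] + [Base object]
  take object:  [object] + [object] + [object]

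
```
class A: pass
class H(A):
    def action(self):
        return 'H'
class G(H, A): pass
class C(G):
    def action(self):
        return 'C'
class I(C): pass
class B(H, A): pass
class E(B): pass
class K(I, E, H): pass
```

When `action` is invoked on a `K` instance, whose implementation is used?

C

L[K] = K + merge(L[I], L[E], L[H], [I E H])
  take I:  [I C G H A object] + [E B H A object] + [H A object] + [I E H]
  take C:  [C G H A object] + [E B H A object] + [H A object] + [E H]
  take G:  [G H A object] + [E B H A object] + [H A object] + [E H]
  take E:  [H A object] + [E B H A object] + [H A object] + [E H]
  take B:  [H A object] + [B H A object] + [H A object] + [H]
  take H:  [H A object] + [H A object] + [H A object] + [H]
  take A:  [A object] + [A object] + [A object]
  take object:  [object] + [object] + [object]
MRO: K I C G E B H A object
action is defined in: C, H. First along the MRO is C.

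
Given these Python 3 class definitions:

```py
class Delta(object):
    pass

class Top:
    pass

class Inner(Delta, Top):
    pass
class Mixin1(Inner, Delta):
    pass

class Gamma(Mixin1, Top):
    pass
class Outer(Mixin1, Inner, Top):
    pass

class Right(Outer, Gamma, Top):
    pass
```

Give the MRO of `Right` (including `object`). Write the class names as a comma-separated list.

Right, Outer, Gamma, Mixin1, Inner, Delta, Top, object

L[Right] = Right + merge(L[Outer], L[Gamma], L[Top], [Outer Gamma Top])
  take Outer:  [Outer Mixin1 Inner Delta Top object] + [Gamma Mixin1 Inner Delta Top object] + [Top object] + [Outer Gamma Top]
  take Gamma:  [Mixin1 Inner Delta Top object] + [Gamma Mixin1 Inner Delta Top object] + [Top object] + [Gamma Top]
  take Mixin1:  [Mixin1 Inner Delta Top object] + [Mixin1 Inner Delta Top object] + [Top object] + [Top]
  take Inner:  [Inner Delta Top object] + [Inner Delta Top object] + [Top object] + [Top]
  take Delta:  [Delta Top object] + [Delta Top object] + [Top object] + [Top]
  take Top:  [Top object] + [Top object] + [Top object] + [Top]
  take object:  [object] + [object] + [object]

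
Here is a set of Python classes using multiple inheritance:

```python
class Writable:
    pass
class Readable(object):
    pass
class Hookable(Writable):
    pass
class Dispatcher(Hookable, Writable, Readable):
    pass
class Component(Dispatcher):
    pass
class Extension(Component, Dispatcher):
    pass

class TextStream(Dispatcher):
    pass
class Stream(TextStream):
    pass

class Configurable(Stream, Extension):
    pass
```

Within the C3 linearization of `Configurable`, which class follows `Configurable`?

L[Configurable] = Configurable + merge(L[Stream], L[Extension], [Stream Extension])
  take Stream:  [Stream TextStream Dispatcher Hookable Writable Readable object] + [Extension Component Dispatcher Hookable Writable Readable object] + [Stream Extension]
  take TextStream:  [TextStream Dispatcher Hookable Writable Readable object] + [Extension Component Dispatcher Hookable Writable Readable object] + [Extension]
  take Extension:  [Dispatcher Hookable Writable Readable object] + [Extension Component Dispatcher Hookable Writable Readable object] + [Extension]
  take Component:  [Dispatcher Hookable Writable Readable object] + [Component Dispatcher Hookable Writable Readable object]
  take Dispatcher:  [Dispatcher Hookable Writable Readable object] + [Dispatcher Hookable Writable Readable object]
  take Hookable:  [Hookable Writable Readable object] + [Hookable Writable Readable object]
  take Writable:  [Writable Readable object] + [Writable Readable object]
  take Readable:  [Readable object] + [Readable object]
  take object:  [object] + [object]
MRO: Configurable Stream TextStream Extension Component Dispatcher Hookable Writable Readable object
Configurable is at position 0; next is Stream.

Stream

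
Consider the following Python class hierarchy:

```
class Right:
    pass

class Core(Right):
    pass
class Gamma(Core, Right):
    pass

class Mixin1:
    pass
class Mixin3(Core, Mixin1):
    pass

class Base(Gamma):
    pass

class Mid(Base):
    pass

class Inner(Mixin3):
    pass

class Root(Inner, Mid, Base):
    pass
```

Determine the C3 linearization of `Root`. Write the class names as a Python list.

L[Root] = Root + merge(L[Inner], L[Mid], L[Base], [Inner Mid Base])
  take Inner:  [Inner Mixin3 Core Right Mixin1 object] + [Mid Base Gamma Core Right object] + [Base Gamma Core Right object] + [Inner Mid Base]
  take Mixin3:  [Mixin3 Core Right Mixin1 object] + [Mid Base Gamma Core Right object] + [Base Gamma Core Right object] + [Mid Base]
  take Mid:  [Core Right Mixin1 object] + [Mid Base Gamma Core Right object] + [Base Gamma Core Right object] + [Mid Base]
  take Base:  [Core Right Mixin1 object] + [Base Gamma Core Right object] + [Base Gamma Core Right object] + [Base]
  take Gamma:  [Core Right Mixin1 object] + [Gamma Core Right object] + [Gamma Core Right object]
  take Core:  [Core Right Mixin1 object] + [Core Right object] + [Core Right object]
  take Right:  [Right Mixin1 object] + [Right object] + [Right object]
  take Mixin1:  [Mixin1 object] + [object] + [object]
  take object:  [object] + [object] + [object]

[Root, Inner, Mixin3, Mid, Base, Gamma, Core, Right, Mixin1, object]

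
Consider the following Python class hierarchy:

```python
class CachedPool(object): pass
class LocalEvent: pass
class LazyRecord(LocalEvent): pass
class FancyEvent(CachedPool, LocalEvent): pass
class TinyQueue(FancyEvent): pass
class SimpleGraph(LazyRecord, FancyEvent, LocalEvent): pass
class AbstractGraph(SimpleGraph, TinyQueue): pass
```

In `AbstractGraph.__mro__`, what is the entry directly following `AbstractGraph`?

L[AbstractGraph] = AbstractGraph + merge(L[SimpleGraph], L[TinyQueue], [SimpleGraph TinyQueue])
  take SimpleGraph:  [SimpleGraph LazyRecord FancyEvent CachedPool LocalEvent object] + [TinyQueue FancyEvent CachedPool LocalEvent object] + [SimpleGraph TinyQueue]
  take LazyRecord:  [LazyRecord FancyEvent CachedPool LocalEvent object] + [TinyQueue FancyEvent CachedPool LocalEvent object] + [TinyQueue]
  take TinyQueue:  [FancyEvent CachedPool LocalEvent object] + [TinyQueue FancyEvent CachedPool LocalEvent object] + [TinyQueue]
  take FancyEvent:  [FancyEvent CachedPool LocalEvent object] + [FancyEvent CachedPool LocalEvent object]
  take CachedPool:  [CachedPool LocalEvent object] + [CachedPool LocalEvent object]
  take LocalEvent:  [LocalEvent object] + [LocalEvent object]
  take object:  [object] + [object]
MRO: AbstractGraph SimpleGraph LazyRecord TinyQueue FancyEvent CachedPool LocalEvent object
AbstractGraph is at position 0; next is SimpleGraph.

SimpleGraph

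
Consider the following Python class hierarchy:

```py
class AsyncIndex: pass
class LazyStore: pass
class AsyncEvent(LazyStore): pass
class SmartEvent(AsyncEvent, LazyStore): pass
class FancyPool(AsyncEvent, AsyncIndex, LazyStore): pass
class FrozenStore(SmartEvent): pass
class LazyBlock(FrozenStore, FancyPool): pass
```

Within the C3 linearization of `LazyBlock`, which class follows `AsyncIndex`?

LazyStore

L[LazyBlock] = LazyBlock + merge(L[FrozenStore], L[FancyPool], [FrozenStore FancyPool])
  take FrozenStore:  [FrozenStore SmartEvent AsyncEvent LazyStore object] + [FancyPool AsyncEvent AsyncIndex LazyStore object] + [FrozenStore FancyPool]
  take SmartEvent:  [SmartEvent AsyncEvent LazyStore object] + [FancyPool AsyncEvent AsyncIndex LazyStore object] + [FancyPool]
  take FancyPool:  [AsyncEvent LazyStore object] + [FancyPool AsyncEvent AsyncIndex LazyStore object] + [FancyPool]
  take AsyncEvent:  [AsyncEvent LazyStore object] + [AsyncEvent AsyncIndex LazyStore object]
  take AsyncIndex:  [LazyStore object] + [AsyncIndex LazyStore object]
  take LazyStore:  [LazyStore object] + [LazyStore object]
  take object:  [object] + [object]
MRO: LazyBlock FrozenStore SmartEvent FancyPool AsyncEvent AsyncIndex LazyStore object
AsyncIndex is at position 5; next is LazyStore.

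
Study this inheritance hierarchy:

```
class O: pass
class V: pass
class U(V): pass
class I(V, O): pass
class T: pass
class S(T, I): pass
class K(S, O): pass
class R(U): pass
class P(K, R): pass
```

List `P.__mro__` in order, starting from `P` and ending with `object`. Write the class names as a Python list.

L[P] = P + merge(L[K], L[R], [K R])
  take K:  [K S T I V O object] + [R U V object] + [K R]
  take S:  [S T I V O object] + [R U V object] + [R]
  take T:  [T I V O object] + [R U V object] + [R]
  take I:  [I V O object] + [R U V object] + [R]
  take R:  [V O object] + [R U V object] + [R]
  take U:  [V O object] + [U V object]
  take V:  [V O object] + [V object]
  take O:  [O object] + [object]
  take object:  [object] + [object]

[P, K, S, T, I, R, U, V, O, object]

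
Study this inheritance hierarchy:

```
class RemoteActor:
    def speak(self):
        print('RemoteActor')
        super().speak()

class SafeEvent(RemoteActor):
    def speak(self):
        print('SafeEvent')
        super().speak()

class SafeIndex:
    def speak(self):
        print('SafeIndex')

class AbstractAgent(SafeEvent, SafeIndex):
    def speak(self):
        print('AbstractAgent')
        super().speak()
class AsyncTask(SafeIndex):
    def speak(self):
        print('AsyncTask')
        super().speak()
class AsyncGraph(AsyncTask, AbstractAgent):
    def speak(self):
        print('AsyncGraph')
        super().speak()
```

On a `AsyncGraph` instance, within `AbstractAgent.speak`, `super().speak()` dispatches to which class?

L[AsyncGraph] = AsyncGraph + merge(L[AsyncTask], L[AbstractAgent], [AsyncTask AbstractAgent])
  take AsyncTask:  [AsyncTask SafeIndex object] + [AbstractAgent SafeEvent RemoteActor SafeIndex object] + [AsyncTask AbstractAgent]
  take AbstractAgent:  [SafeIndex object] + [AbstractAgent SafeEvent RemoteActor SafeIndex object] + [AbstractAgent]
  take SafeEvent:  [SafeIndex object] + [SafeEvent RemoteActor SafeIndex object]
  take RemoteActor:  [SafeIndex object] + [RemoteActor SafeIndex object]
  take SafeIndex:  [SafeIndex object] + [SafeIndex object]
  take object:  [object] + [object]
MRO: AsyncGraph AsyncTask AbstractAgent SafeEvent RemoteActor SafeIndex object
super() in AbstractAgent.speak on a AsyncGraph instance goes to the class after AbstractAgent in AsyncGraph's MRO: SafeEvent.

SafeEvent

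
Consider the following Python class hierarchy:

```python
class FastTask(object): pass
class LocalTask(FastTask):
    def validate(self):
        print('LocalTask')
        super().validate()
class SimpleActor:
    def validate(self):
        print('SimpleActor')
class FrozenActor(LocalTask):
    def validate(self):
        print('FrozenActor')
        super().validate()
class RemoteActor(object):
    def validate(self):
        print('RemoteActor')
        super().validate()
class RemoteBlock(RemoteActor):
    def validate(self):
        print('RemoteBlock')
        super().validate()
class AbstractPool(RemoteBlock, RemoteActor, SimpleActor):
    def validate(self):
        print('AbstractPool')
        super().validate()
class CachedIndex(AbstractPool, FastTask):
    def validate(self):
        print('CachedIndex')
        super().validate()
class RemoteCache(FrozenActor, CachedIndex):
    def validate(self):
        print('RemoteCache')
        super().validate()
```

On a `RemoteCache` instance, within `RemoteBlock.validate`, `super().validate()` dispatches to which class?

L[RemoteCache] = RemoteCache + merge(L[FrozenActor], L[CachedIndex], [FrozenActor CachedIndex])
  take FrozenActor:  [FrozenActor LocalTask FastTask object] + [CachedIndex AbstractPool RemoteBlock RemoteActor SimpleActor FastTask object] + [FrozenActor CachedIndex]
  take LocalTask:  [LocalTask FastTask object] + [CachedIndex AbstractPool RemoteBlock RemoteActor SimpleActor FastTask object] + [CachedIndex]
  take CachedIndex:  [FastTask object] + [CachedIndex AbstractPool RemoteBlock RemoteActor SimpleActor FastTask object] + [CachedIndex]
  take AbstractPool:  [FastTask object] + [AbstractPool RemoteBlock RemoteActor SimpleActor FastTask object]
  take RemoteBlock:  [FastTask object] + [RemoteBlock RemoteActor SimpleActor FastTask object]
  take RemoteActor:  [FastTask object] + [RemoteActor SimpleActor FastTask object]
  take SimpleActor:  [FastTask object] + [SimpleActor FastTask object]
  take FastTask:  [FastTask object] + [FastTask object]
  take object:  [object] + [object]
MRO: RemoteCache FrozenActor LocalTask CachedIndex AbstractPool RemoteBlock RemoteActor SimpleActor FastTask object
super() in RemoteBlock.validate on a RemoteCache instance goes to the class after RemoteBlock in RemoteCache's MRO: RemoteActor.

RemoteActor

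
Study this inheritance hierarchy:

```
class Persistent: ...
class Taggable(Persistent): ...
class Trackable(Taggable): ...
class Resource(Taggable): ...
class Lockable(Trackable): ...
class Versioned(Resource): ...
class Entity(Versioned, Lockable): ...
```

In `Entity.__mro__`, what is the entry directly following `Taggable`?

L[Entity] = Entity + merge(L[Versioned], L[Lockable], [Versioned Lockable])
  take Versioned:  [Versioned Resource Taggable Persistent object] + [Lockable Trackable Taggable Persistent object] + [Versioned Lockable]
  take Resource:  [Resource Taggable Persistent object] + [Lockable Trackable Taggable Persistent object] + [Lockable]
  take Lockable:  [Taggable Persistent object] + [Lockable Trackable Taggable Persistent object] + [Lockable]
  take Trackable:  [Taggable Persistent object] + [Trackable Taggable Persistent object]
  take Taggable:  [Taggable Persistent object] + [Taggable Persistent object]
  take Persistent:  [Persistent object] + [Persistent object]
  take object:  [object] + [object]
MRO: Entity Versioned Resource Lockable Trackable Taggable Persistent object
Taggable is at position 5; next is Persistent.

Persistent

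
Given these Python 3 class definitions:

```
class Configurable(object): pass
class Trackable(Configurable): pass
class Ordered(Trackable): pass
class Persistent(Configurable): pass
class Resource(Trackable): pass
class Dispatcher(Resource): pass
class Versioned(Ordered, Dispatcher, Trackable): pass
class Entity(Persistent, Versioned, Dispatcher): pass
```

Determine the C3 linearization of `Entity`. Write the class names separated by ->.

L[Entity] = Entity + merge(L[Persistent], L[Versioned], L[Dispatcher], [Persistent Versioned Dispatcher])
  take Persistent:  [Persistent Configurable object] + [Versioned Ordered Dispatcher Resource Trackable Configurable object] + [Dispatcher Resource Trackable Configurable object] + [Persistent Versioned Dispatcher]
  take Versioned:  [Configurable object] + [Versioned Ordered Dispatcher Resource Trackable Configurable object] + [Dispatcher Resource Trackable Configurable object] + [Versioned Dispatcher]
  take Ordered:  [Configurable object] + [Ordered Dispatcher Resource Trackable Configurable object] + [Dispatcher Resource Trackable Configurable object] + [Dispatcher]
  take Dispatcher:  [Configurable object] + [Dispatcher Resource Trackable Configurable object] + [Dispatcher Resource Trackable Configurable object] + [Dispatcher]
  take Resource:  [Configurable object] + [Resource Trackable Configurable object] + [Resource Trackable Configurable object]
  take Trackable:  [Configurable object] + [Trackable Configurable object] + [Trackable Configurable object]
  take Configurable:  [Configurable object] + [Configurable object] + [Configurable object]
  take object:  [object] + [object] + [object]

Entity -> Persistent -> Versioned -> Ordered -> Dispatcher -> Resource -> Trackable -> Configurable -> object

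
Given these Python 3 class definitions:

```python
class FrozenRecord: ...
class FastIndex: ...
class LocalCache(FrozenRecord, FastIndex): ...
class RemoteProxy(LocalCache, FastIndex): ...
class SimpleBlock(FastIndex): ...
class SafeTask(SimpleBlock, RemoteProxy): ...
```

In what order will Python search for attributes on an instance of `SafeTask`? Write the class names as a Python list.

[SafeTask, SimpleBlock, RemoteProxy, LocalCache, FrozenRecord, FastIndex, object]

L[SafeTask] = SafeTask + merge(L[SimpleBlock], L[RemoteProxy], [SimpleBlock RemoteProxy])
  take SimpleBlock:  [SimpleBlock FastIndex object] + [RemoteProxy LocalCache FrozenRecord FastIndex object] + [SimpleBlock RemoteProxy]
  take RemoteProxy:  [FastIndex object] + [RemoteProxy LocalCache FrozenRecord FastIndex object] + [RemoteProxy]
  take LocalCache:  [FastIndex object] + [LocalCache FrozenRecord FastIndex object]
  take FrozenRecord:  [FastIndex object] + [FrozenRecord FastIndex object]
  take FastIndex:  [FastIndex object] + [FastIndex object]
  take object:  [object] + [object]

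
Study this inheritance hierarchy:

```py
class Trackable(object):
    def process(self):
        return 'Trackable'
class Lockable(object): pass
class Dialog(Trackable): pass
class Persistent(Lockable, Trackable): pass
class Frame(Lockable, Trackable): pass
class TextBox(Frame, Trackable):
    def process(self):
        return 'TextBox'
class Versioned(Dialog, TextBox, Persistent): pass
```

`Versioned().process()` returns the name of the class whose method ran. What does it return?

L[Versioned] = Versioned + merge(L[Dialog], L[TextBox], L[Persistent], [Dialog TextBox Persistent])
  take Dialog:  [Dialog Trackable object] + [TextBox Frame Lockable Trackable object] + [Persistent Lockable Trackable object] + [Dialog TextBox Persistent]
  take TextBox:  [Trackable object] + [TextBox Frame Lockable Trackable object] + [Persistent Lockable Trackable object] + [TextBox Persistent]
  take Frame:  [Trackable object] + [Frame Lockable Trackable object] + [Persistent Lockable Trackable object] + [Persistent]
  take Persistent:  [Trackable object] + [Lockable Trackable object] + [Persistent Lockable Trackable object] + [Persistent]
  take Lockable:  [Trackable object] + [Lockable Trackable object] + [Lockable Trackable object]
  take Trackable:  [Trackable object] + [Trackable object] + [Trackable object]
  take object:  [object] + [object] + [object]
MRO: Versioned Dialog TextBox Frame Persistent Lockable Trackable object
process is defined in: TextBox, Trackable. First along the MRO is TextBox.

TextBox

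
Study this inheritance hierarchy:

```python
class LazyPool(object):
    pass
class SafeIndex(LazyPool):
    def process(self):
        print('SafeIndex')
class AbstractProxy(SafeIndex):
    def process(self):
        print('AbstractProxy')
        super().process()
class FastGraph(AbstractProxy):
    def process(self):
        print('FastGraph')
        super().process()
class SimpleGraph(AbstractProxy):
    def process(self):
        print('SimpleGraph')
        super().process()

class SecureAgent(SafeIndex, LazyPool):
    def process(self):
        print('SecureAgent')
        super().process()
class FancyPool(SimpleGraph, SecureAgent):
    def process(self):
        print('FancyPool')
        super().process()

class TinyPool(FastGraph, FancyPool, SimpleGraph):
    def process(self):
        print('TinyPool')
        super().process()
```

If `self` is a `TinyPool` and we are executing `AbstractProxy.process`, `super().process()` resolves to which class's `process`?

SecureAgent

L[TinyPool] = TinyPool + merge(L[FastGraph], L[FancyPool], L[SimpleGraph], [FastGraph FancyPool SimpleGraph])
  take FastGraph:  [FastGraph AbstractProxy SafeIndex LazyPool object] + [FancyPool SimpleGraph AbstractProxy SecureAgent SafeIndex LazyPool object] + [SimpleGraph AbstractProxy SafeIndex LazyPool object] + [FastGraph FancyPool SimpleGraph]
  take FancyPool:  [AbstractProxy SafeIndex LazyPool object] + [FancyPool SimpleGraph AbstractProxy SecureAgent SafeIndex LazyPool object] + [SimpleGraph AbstractProxy SafeIndex LazyPool object] + [FancyPool SimpleGraph]
  take SimpleGraph:  [AbstractProxy SafeIndex LazyPool object] + [SimpleGraph AbstractProxy SecureAgent SafeIndex LazyPool object] + [SimpleGraph AbstractProxy SafeIndex LazyPool object] + [SimpleGraph]
  take AbstractProxy:  [AbstractProxy SafeIndex LazyPool object] + [AbstractProxy SecureAgent SafeIndex LazyPool object] + [AbstractProxy SafeIndex LazyPool object]
  take SecureAgent:  [SafeIndex LazyPool object] + [SecureAgent SafeIndex LazyPool object] + [SafeIndex LazyPool object]
  take SafeIndex:  [SafeIndex LazyPool object] + [SafeIndex LazyPool object] + [SafeIndex LazyPool object]
  take LazyPool:  [LazyPool object] + [LazyPool object] + [LazyPool object]
  take object:  [object] + [object] + [object]
MRO: TinyPool FastGraph FancyPool SimpleGraph AbstractProxy SecureAgent SafeIndex LazyPool object
super() in AbstractProxy.process on a TinyPool instance goes to the class after AbstractProxy in TinyPool's MRO: SecureAgent.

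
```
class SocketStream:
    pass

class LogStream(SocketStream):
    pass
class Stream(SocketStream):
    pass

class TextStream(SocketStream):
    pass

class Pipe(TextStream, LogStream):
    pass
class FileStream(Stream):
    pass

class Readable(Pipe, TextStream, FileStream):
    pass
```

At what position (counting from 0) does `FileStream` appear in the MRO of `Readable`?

L[Readable] = Readable + merge(L[Pipe], L[TextStream], L[FileStream], [Pipe TextStream FileStream])
  take Pipe:  [Pipe TextStream LogStream SocketStream object] + [TextStream SocketStream object] + [FileStream Stream SocketStream object] + [Pipe TextStream FileStream]
  take TextStream:  [TextStream LogStream SocketStream object] + [TextStream SocketStream object] + [FileStream Stream SocketStream object] + [TextStream FileStream]
  take LogStream:  [LogStream SocketStream object] + [SocketStream object] + [FileStream Stream SocketStream object] + [FileStream]
  take FileStream:  [SocketStream object] + [SocketStream object] + [FileStream Stream SocketStream object] + [FileStream]
  take Stream:  [SocketStream object] + [SocketStream object] + [Stream SocketStream object]
  take SocketStream:  [SocketStream object] + [SocketStream object] + [SocketStream object]
  take object:  [object] + [object] + [object]
MRO: Readable Pipe TextStream LogStream FileStream Stream SocketStream object
FileStream sits at index 4.

4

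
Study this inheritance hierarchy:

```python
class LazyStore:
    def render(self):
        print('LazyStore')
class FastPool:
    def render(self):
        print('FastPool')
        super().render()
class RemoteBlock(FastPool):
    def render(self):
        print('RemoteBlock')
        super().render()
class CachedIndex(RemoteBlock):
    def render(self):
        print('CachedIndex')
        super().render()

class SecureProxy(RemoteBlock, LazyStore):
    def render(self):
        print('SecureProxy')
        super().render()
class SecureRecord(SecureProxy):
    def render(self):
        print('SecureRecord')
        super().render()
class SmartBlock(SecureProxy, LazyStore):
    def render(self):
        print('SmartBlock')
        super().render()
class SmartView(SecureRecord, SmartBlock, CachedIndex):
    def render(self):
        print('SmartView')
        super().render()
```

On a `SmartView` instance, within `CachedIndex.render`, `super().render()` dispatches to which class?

L[SmartView] = SmartView + merge(L[SecureRecord], L[SmartBlock], L[CachedIndex], [SecureRecord SmartBlock CachedIndex])
  take SecureRecord:  [SecureRecord SecureProxy RemoteBlock FastPool LazyStore object] + [SmartBlock SecureProxy RemoteBlock FastPool LazyStore object] + [CachedIndex RemoteBlock FastPool object] + [SecureRecord SmartBlock CachedIndex]
  take SmartBlock:  [SecureProxy RemoteBlock FastPool LazyStore object] + [SmartBlock SecureProxy RemoteBlock FastPool LazyStore object] + [CachedIndex RemoteBlock FastPool object] + [SmartBlock CachedIndex]
  take SecureProxy:  [SecureProxy RemoteBlock FastPool LazyStore object] + [SecureProxy RemoteBlock FastPool LazyStore object] + [CachedIndex RemoteBlock FastPool object] + [CachedIndex]
  take CachedIndex:  [RemoteBlock FastPool LazyStore object] + [RemoteBlock FastPool LazyStore object] + [CachedIndex RemoteBlock FastPool object] + [CachedIndex]
  take RemoteBlock:  [RemoteBlock FastPool LazyStore object] + [RemoteBlock FastPool LazyStore object] + [RemoteBlock FastPool object]
  take FastPool:  [FastPool LazyStore object] + [FastPool LazyStore object] + [FastPool object]
  take LazyStore:  [LazyStore object] + [LazyStore object] + [object]
  take object:  [object] + [object] + [object]
MRO: SmartView SecureRecord SmartBlock SecureProxy CachedIndex RemoteBlock FastPool LazyStore object
super() in CachedIndex.render on a SmartView instance goes to the class after CachedIndex in SmartView's MRO: RemoteBlock.

RemoteBlock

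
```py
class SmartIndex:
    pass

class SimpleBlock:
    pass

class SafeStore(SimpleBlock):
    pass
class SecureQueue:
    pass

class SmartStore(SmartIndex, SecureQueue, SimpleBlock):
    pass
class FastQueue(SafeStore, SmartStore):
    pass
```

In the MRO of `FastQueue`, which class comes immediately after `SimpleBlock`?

L[FastQueue] = FastQueue + merge(L[SafeStore], L[SmartStore], [SafeStore SmartStore])
  take SafeStore:  [SafeStore SimpleBlock object] + [SmartStore SmartIndex SecureQueue SimpleBlock object] + [SafeStore SmartStore]
  take SmartStore:  [SimpleBlock object] + [SmartStore SmartIndex SecureQueue SimpleBlock object] + [SmartStore]
  take SmartIndex:  [SimpleBlock object] + [SmartIndex SecureQueue SimpleBlock object]
  take SecureQueue:  [SimpleBlock object] + [SecureQueue SimpleBlock object]
  take SimpleBlock:  [SimpleBlock object] + [SimpleBlock object]
  take object:  [object] + [object]
MRO: FastQueue SafeStore SmartStore SmartIndex SecureQueue SimpleBlock object
SimpleBlock is at position 5; next is object.

object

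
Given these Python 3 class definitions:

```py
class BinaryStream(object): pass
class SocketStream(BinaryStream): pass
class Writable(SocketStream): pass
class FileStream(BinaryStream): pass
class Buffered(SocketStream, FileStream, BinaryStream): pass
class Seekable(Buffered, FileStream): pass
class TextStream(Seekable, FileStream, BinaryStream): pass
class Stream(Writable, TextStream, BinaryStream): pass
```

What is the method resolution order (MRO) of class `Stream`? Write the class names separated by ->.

L[Stream] = Stream + merge(L[Writable], L[TextStream], L[BinaryStream], [Writable TextStream BinaryStream])
  take Writable:  [Writable SocketStream BinaryStream object] + [TextStream Seekable Buffered SocketStream FileStream BinaryStream object] + [BinaryStream object] + [Writable TextStream BinaryStream]
  take TextStream:  [SocketStream BinaryStream object] + [TextStream Seekable Buffered SocketStream FileStream BinaryStream object] + [BinaryStream object] + [TextStream BinaryStream]
  take Seekable:  [SocketStream BinaryStream object] + [Seekable Buffered SocketStream FileStream BinaryStream object] + [BinaryStream object] + [BinaryStream]
  take Buffered:  [SocketStream BinaryStream object] + [Buffered SocketStream FileStream BinaryStream object] + [BinaryStream object] + [BinaryStream]
  take SocketStream:  [SocketStream BinaryStream object] + [SocketStream FileStream BinaryStream object] + [BinaryStream object] + [BinaryStream]
  take FileStream:  [BinaryStream object] + [FileStream BinaryStream object] + [BinaryStream object] + [BinaryStream]
  take BinaryStream:  [BinaryStream object] + [BinaryStream object] + [BinaryStream object] + [BinaryStream]
  take object:  [object] + [object] + [object]

Stream -> Writable -> TextStream -> Seekable -> Buffered -> SocketStream -> FileStream -> BinaryStream -> object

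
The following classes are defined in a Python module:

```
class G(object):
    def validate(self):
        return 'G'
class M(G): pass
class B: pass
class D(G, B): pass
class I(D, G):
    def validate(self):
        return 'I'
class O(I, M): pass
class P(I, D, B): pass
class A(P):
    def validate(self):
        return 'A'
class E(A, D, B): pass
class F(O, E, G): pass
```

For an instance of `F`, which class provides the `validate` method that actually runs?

L[F] = F + merge(L[O], L[E], L[G], [O E G])
  take O:  [O I D M G B object] + [E A P I D G B object] + [G object] + [O E G]
  take E:  [I D M G B object] + [E A P I D G B object] + [G object] + [E G]
  take A:  [I D M G B object] + [A P I D G B object] + [G object] + [G]
  take P:  [I D M G B object] + [P I D G B object] + [G object] + [G]
  take I:  [I D M G B object] + [I D G B object] + [G object] + [G]
  take D:  [D M G B object] + [D G B object] + [G object] + [G]
  take M:  [M G B object] + [G B object] + [G object] + [G]
  take G:  [G B object] + [G B object] + [G object] + [G]
  take B:  [B object] + [B object] + [object]
  take object:  [object] + [object] + [object]
MRO: F O E A P I D M G B object
validate is defined in: A, G, I. First along the MRO is A.

A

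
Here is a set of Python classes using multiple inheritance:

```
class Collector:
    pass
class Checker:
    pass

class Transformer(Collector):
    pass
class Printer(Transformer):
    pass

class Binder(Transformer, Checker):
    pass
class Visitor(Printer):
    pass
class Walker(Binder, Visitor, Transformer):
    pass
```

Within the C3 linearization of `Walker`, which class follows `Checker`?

L[Walker] = Walker + merge(L[Binder], L[Visitor], L[Transformer], [Binder Visitor Transformer])
  take Binder:  [Binder Transformer Collector Checker object] + [Visitor Printer Transformer Collector object] + [Transformer Collector object] + [Binder Visitor Transformer]
  take Visitor:  [Transformer Collector Checker object] + [Visitor Printer Transformer Collector object] + [Transformer Collector object] + [Visitor Transformer]
  take Printer:  [Transformer Collector Checker object] + [Printer Transformer Collector object] + [Transformer Collector object] + [Transformer]
  take Transformer:  [Transformer Collector Checker object] + [Transformer Collector object] + [Transformer Collector object] + [Transformer]
  take Collector:  [Collector Checker object] + [Collector object] + [Collector object]
  take Checker:  [Checker object] + [object] + [object]
  take object:  [object] + [object] + [object]
MRO: Walker Binder Visitor Printer Transformer Collector Checker object
Checker is at position 6; next is object.

object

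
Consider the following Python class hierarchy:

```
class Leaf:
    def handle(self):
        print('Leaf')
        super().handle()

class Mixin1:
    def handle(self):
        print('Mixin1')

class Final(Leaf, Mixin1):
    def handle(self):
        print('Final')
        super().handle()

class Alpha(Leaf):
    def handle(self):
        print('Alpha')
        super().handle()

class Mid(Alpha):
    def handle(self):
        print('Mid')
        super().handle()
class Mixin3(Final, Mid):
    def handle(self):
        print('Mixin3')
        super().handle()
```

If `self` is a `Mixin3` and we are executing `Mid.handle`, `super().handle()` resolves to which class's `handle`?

L[Mixin3] = Mixin3 + merge(L[Final], L[Mid], [Final Mid])
  take Final:  [Final Leaf Mixin1 object] + [Mid Alpha Leaf object] + [Final Mid]
  take Mid:  [Leaf Mixin1 object] + [Mid Alpha Leaf object] + [Mid]
  take Alpha:  [Leaf Mixin1 object] + [Alpha Leaf object]
  take Leaf:  [Leaf Mixin1 object] + [Leaf object]
  take Mixin1:  [Mixin1 object] + [object]
  take object:  [object] + [object]
MRO: Mixin3 Final Mid Alpha Leaf Mixin1 object
super() in Mid.handle on a Mixin3 instance goes to the class after Mid in Mixin3's MRO: Alpha.

Alpha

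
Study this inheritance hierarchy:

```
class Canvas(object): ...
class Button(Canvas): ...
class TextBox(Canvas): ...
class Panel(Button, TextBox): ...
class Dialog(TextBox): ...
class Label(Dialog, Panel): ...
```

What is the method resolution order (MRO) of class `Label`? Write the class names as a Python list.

[Label, Dialog, Panel, Button, TextBox, Canvas, object]

L[Label] = Label + merge(L[Dialog], L[Panel], [Dialog Panel])
  take Dialog:  [Dialog TextBox Canvas object] + [Panel Button TextBox Canvas object] + [Dialog Panel]
  take Panel:  [TextBox Canvas object] + [Panel Button TextBox Canvas object] + [Panel]
  take Button:  [TextBox Canvas object] + [Button TextBox Canvas object]
  take TextBox:  [TextBox Canvas object] + [TextBox Canvas object]
  take Canvas:  [Canvas object] + [Canvas object]
  take object:  [object] + [object]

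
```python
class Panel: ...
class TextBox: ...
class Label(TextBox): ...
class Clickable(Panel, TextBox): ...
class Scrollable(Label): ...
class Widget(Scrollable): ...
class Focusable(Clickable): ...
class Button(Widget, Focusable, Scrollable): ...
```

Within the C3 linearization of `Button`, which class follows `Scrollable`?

L[Button] = Button + merge(L[Widget], L[Focusable], L[Scrollable], [Widget Focusable Scrollable])
  take Widget:  [Widget Scrollable Label TextBox object] + [Focusable Clickable Panel TextBox object] + [Scrollable Label TextBox object] + [Widget Focusable Scrollable]
  take Focusable:  [Scrollable Label TextBox object] + [Focusable Clickable Panel TextBox object] + [Scrollable Label TextBox object] + [Focusable Scrollable]
  take Scrollable:  [Scrollable Label TextBox object] + [Clickable Panel TextBox object] + [Scrollable Label TextBox object] + [Scrollable]
  take Label:  [Label TextBox object] + [Clickable Panel TextBox object] + [Label TextBox object]
  take Clickable:  [TextBox object] + [Clickable Panel TextBox object] + [TextBox object]
  take Panel:  [TextBox object] + [Panel TextBox object] + [TextBox object]
  take TextBox:  [TextBox object] + [TextBox object] + [TextBox object]
  take object:  [object] + [object] + [object]
MRO: Button Widget Focusable Scrollable Label Clickable Panel TextBox object
Scrollable is at position 3; next is Label.

Label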